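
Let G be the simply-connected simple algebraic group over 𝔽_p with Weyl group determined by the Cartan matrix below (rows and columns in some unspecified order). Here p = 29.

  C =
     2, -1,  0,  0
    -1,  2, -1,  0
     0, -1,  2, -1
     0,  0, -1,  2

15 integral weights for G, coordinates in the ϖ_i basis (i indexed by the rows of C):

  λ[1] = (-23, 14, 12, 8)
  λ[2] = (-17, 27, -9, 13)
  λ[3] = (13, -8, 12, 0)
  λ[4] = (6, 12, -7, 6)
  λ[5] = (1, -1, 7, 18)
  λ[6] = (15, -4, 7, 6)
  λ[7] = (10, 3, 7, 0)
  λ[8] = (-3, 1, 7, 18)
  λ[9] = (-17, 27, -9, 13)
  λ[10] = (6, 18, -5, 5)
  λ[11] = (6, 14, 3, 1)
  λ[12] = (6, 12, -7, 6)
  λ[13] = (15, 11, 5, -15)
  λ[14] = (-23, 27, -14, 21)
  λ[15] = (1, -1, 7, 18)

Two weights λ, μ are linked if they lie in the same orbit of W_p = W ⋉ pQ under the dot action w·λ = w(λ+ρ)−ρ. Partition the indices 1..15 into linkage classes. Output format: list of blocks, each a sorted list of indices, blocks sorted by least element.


C ↔ A_4 under row/col permutation; |W(A_4)| = 120.

Alcove-folded reps (p=29, 15 weights, presented ϖ-order):

  λ_1+ρ ↦ (7, 7, 6, 1);  λ_2+ρ ↦ (11, 4, 8, 1);  λ_3+ρ ↦ (7, 7, 6, 1);  λ_4+ρ ↦ (7, 7, 6, 1);  λ_5+ρ ↦ (2, 0, 8, 19);  λ_6+ρ ↦ (13, 3, 5, 7);  λ_7+ρ ↦ (11, 4, 8, 1);  λ_8+ρ ↦ (2, 0, 8, 19);  λ_9+ρ ↦ (11, 4, 8, 1);  λ_10+ρ ↦ (7, 15, 4, 2);  λ_11+ρ ↦ (7, 15, 4, 2);  λ_12+ρ ↦ (7, 7, 6, 1);  λ_13+ρ ↦ (11, 4, 8, 1);  λ_14+ρ ↦ (7, 7, 6, 1);  λ_15+ρ ↦ (2, 0, 8, 19)

Partition of {1..15} into 5 W_29-dot-orbits:

[[1, 3, 4, 12, 14], [2, 7, 9, 13], [5, 8, 15], [6], [10, 11]]


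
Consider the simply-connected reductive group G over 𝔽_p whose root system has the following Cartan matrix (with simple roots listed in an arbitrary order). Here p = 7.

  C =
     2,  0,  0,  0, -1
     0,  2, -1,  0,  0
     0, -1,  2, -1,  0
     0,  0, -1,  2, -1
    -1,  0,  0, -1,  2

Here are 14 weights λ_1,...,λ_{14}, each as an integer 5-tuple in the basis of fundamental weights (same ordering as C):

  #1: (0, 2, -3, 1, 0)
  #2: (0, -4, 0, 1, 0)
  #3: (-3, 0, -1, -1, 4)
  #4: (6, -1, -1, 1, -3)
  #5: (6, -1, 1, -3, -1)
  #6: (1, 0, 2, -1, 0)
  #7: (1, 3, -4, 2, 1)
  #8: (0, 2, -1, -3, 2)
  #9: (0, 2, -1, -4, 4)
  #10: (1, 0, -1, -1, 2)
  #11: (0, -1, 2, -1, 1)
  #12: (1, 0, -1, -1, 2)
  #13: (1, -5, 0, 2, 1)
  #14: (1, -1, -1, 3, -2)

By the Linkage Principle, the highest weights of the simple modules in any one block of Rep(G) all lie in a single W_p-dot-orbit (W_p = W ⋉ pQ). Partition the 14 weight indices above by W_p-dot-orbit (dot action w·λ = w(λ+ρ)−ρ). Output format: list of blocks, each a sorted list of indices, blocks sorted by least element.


Dynkin diagram of C (from the 8 off-diagonal −1 entries): A_5.

λ_j+ρ reflected into Ā_7 (⟨·,θ^∨⟩≤7); 5-tuples as given:

  λ_1+ρ ↦ (1, 1, 2, 0, 1) · λ_2+ρ ↦ (1, 1, 2, 0, 1) · λ_3+ρ ↦ (2, 1, 0, 0, 3) · λ_4+ρ ↦ (5, 0, 0, 0, 2) · λ_5+ρ ↦ (5, 0, 0, 0, 2) · λ_6+ρ ↦ (2, 1, 3, 0, 1) · λ_7+ρ ↦ (1, 0, 3, 0, 2) · λ_8+ρ ↦ (1, 1, 2, 0, 1) · λ_9+ρ ↦ (1, 0, 3, 0, 2) · λ_10+ρ ↦ (2, 1, 0, 0, 3) · λ_11+ρ ↦ (1, 0, 3, 0, 2) · λ_12+ρ ↦ (2, 1, 0, 0, 3) · λ_13+ρ ↦ (1, 0, 3, 0, 2) · λ_14+ρ ↦ (1, 0, 0, 3, 1)

6 distinct reps among the 14 weights ⇒ 6 W_7-linkage classes:

[[1, 2, 8], [3, 10, 12], [4, 5], [6], [7, 9, 11, 13], [14]]


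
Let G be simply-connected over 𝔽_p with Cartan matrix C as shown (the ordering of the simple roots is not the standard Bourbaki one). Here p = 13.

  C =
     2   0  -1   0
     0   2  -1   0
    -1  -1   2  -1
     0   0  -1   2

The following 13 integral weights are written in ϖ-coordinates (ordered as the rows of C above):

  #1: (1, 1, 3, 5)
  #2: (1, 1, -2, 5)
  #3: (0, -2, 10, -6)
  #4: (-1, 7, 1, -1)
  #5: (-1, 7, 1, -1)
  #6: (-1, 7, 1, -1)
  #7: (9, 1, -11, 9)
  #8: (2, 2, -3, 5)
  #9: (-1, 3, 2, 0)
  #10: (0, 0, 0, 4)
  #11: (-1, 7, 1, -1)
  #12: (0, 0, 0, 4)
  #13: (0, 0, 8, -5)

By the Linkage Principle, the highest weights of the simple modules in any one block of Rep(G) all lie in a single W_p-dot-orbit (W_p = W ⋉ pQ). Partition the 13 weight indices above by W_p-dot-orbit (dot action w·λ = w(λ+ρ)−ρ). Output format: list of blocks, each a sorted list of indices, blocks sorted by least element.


Type D_4, rank 4, |W|=192; reorder rows/cols to standard.

Ā_13 reps of the 13 weights (D_4, coords as presented):

  λ_1 → (1, 1, 1, 5)
  λ_2 → (1, 1, 1, 5)
  λ_3 → (1, 1, 1, 5)
  λ_4 → (0, 8, 2, 0)
  λ_5 → (0, 8, 2, 0)
  λ_6 → (0, 8, 2, 0)
  λ_7 → (0, 8, 2, 0)
  λ_8 → (1, 1, 2, 4)
  λ_9 → (0, 4, 3, 1)
  λ_10 → (1, 1, 1, 5)
  λ_11 → (0, 8, 2, 0)
  λ_12 → (1, 1, 1, 5)
  λ_13 → (1, 1, 2, 4)

Grouping the 13 weights by Ā_13-representative: 4 linkage classes.

[[1, 2, 3, 10, 12], [4, 5, 6, 7, 11], [8, 13], [9]]


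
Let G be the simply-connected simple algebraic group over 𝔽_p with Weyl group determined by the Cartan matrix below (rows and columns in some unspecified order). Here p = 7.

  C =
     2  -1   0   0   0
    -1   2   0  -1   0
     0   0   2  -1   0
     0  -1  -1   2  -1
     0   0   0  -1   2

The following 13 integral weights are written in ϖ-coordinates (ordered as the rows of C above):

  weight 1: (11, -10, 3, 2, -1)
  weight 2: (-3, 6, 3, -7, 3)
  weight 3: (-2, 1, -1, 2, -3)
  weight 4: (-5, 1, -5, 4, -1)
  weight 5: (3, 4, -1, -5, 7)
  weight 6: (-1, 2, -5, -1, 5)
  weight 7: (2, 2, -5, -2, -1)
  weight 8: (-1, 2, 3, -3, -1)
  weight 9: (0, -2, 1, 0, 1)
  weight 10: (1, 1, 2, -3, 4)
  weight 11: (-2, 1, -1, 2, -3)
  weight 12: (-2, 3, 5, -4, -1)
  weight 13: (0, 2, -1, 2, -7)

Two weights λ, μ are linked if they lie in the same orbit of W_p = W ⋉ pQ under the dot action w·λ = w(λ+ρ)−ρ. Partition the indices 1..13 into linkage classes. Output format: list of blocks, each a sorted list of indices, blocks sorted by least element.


D_5 Cartan matrix, 5 simple roots permuted; ρ=(1,1,1,1,1).

Folding the 13 weights λ_j+ρ into Ā_7 (reps in the given 5-coord order):

  λ_1 → (2, 0, 3, 0, 1);  λ_2 → (0, 1, 2, 0, 2);  λ_3 → (1, 1, 0, 1, 2);  λ_4 → (2, 0, 3, 0, 1);  λ_5 → (0, 1, 2, 0, 2);  λ_6 → (1, 1, 0, 1, 2);  λ_7 → (0, 1, 2, 0, 2);  λ_8 → (0, 1, 2, 0, 2);  λ_9 → (0, 1, 2, 0, 2);  λ_10 → (1, 1, 0, 1, 2);  λ_11 → (1, 1, 0, 1, 2);  λ_12 → (1, 0, 3, 0, 3);  λ_13 → (1, 0, 3, 0, 3)

4 distinct reps among the 13 weights ⇒ 4 W_7-linkage classes:

[[1, 4], [2, 5, 7, 8, 9], [3, 6, 10, 11], [12, 13]]


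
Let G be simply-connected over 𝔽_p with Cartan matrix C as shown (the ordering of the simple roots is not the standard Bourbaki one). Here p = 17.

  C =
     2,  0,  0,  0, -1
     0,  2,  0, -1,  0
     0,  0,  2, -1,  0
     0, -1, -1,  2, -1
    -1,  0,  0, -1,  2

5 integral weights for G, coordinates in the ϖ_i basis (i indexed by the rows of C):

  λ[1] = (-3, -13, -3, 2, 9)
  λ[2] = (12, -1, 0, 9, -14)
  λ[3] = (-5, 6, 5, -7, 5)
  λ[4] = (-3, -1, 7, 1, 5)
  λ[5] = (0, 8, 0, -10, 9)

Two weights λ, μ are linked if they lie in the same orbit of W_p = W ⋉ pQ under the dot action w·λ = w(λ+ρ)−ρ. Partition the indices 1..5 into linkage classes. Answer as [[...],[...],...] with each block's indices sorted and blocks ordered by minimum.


Cartan matrix: type D_5 (|W|=1920); un-permuting the 5 rows.

Folding the 5 weights λ_j+ρ into Ā_17 (reps in the given 5-coord order):

  [1] (1, 0, 8, 1, 1)
  [2] (0, 1, 0, 2, 4)
  [3] (0, 1, 0, 2, 4)
  [4] (1, 0, 8, 1, 1)
  [5] (1, 0, 8, 1, 1)

Grouping the 5 weights by Ā_17-representative: 2 linkage classes.

[[1, 4, 5], [2, 3]]


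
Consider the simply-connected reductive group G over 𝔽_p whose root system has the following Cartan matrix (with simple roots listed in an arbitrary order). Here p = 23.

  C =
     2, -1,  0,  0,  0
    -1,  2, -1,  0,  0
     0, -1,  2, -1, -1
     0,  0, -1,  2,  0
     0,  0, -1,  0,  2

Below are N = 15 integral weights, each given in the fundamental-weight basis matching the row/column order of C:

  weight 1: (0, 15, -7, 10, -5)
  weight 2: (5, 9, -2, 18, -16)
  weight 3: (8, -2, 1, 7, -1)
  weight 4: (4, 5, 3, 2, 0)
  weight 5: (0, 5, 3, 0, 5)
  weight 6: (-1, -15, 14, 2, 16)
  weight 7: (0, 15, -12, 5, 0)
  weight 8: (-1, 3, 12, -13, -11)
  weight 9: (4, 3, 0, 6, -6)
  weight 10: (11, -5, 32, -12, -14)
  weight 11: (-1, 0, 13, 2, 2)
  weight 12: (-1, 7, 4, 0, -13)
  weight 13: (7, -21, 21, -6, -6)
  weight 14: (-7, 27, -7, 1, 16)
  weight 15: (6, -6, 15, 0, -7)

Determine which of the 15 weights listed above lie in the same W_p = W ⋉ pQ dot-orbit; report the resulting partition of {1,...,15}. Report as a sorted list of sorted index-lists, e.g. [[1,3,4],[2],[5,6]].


D_5 Cartan matrix, 5 simple roots permuted; ρ=(1,1,1,1,1).

Ā_23 reps of the 15 weights (D_5, coords as presented):

    λ_1 → (1, 1, 4, 1, 6)
    λ_2 → (5, 0, 4, 3, 1)
    λ_3 → (8, 1, 1, 8, 0)
    λ_4 → (5, 0, 4, 3, 1)
    λ_5 → (1, 1, 4, 1, 6)
    λ_6 → (1, 1, 3, 9, 5)
    λ_7 → (1, 1, 4, 1, 6)
    λ_8 → (5, 0, 4, 3, 1)
    λ_9 → (5, 0, 4, 3, 1)
    λ_10 → (5, 0, 4, 3, 1)
    λ_11 → (12, 0, 2, 3, 3)
    λ_12 → (0, 1, 1, 6, 5)
    λ_13 → (12, 0, 2, 3, 3)
    λ_14 → (1, 1, 4, 1, 6)
    λ_15 → (1, 1, 4, 1, 6)

Linkage partition of the 15 weights (6 classes, p=23):

[[1, 5, 7, 14, 15], [2, 4, 8, 9, 10], [3], [6], [11, 13], [12]]


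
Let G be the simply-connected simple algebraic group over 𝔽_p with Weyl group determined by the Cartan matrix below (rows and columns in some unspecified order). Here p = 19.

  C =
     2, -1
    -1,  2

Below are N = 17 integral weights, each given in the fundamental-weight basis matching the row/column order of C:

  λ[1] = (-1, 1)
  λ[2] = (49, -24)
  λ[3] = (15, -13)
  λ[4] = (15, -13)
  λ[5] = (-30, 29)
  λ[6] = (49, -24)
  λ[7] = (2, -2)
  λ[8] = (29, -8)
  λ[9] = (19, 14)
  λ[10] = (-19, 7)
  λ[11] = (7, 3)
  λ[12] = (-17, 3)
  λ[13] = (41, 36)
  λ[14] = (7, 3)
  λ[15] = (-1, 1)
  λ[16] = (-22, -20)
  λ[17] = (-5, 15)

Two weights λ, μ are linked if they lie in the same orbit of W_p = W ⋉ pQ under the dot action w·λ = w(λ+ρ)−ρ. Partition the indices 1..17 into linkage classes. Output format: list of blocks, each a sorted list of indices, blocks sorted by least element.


C ↔ A_2 under row/col permutation; |W(A_2)| = 6.

Folding the 17 weights λ_j+ρ into Ā_19 (reps in the given 2-coord order):

  λ_1 → (0, 2) · λ_2 → (8, 4) · λ_3 → (4, 12) · λ_4 → (4, 12) · λ_5 → (8, 10) · λ_6 → (8, 4) · λ_7 → (2, 1) · λ_8 → (8, 4) · λ_9 → (3, 1) · λ_10 → (8, 10) · λ_11 → (8, 4) · λ_12 → (4, 12) · λ_13 → (3, 1) · λ_14 → (8, 4) · λ_15 → (0, 2) · λ_16 → (0, 2) · λ_17 → (4, 12)

Grouping the 17 weights by Ā_19-representative: 6 linkage classes.

[[1, 15, 16], [2, 6, 8, 11, 14], [3, 4, 12, 17], [5, 10], [7], [9, 13]]


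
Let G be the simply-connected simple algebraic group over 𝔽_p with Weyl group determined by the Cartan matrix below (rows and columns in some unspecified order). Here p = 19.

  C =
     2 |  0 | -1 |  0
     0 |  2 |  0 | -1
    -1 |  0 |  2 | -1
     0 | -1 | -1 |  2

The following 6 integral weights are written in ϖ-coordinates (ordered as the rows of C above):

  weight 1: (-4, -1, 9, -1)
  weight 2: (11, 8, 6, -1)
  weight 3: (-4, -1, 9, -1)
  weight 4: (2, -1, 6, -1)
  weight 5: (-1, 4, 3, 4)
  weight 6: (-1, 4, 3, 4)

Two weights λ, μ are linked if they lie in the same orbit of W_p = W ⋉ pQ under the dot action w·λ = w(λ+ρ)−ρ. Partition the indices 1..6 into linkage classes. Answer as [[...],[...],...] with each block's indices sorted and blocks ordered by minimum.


Root system A_4: the 4×4 matrix C matches after relabeling.

Alcove-folded reps (p=19, 6 weights, presented ϖ-order):

  λ_1 → (3, 0, 7, 0) · λ_2 → (3, 0, 7, 0) · λ_3 → (3, 0, 7, 0) · λ_4 → (3, 0, 7, 0) · λ_5 → (0, 5, 4, 5) · λ_6 → (0, 5, 4, 5)

Partition of {1..6} into 2 W_19-dot-orbits:

[[1, 2, 3, 4], [5, 6]]


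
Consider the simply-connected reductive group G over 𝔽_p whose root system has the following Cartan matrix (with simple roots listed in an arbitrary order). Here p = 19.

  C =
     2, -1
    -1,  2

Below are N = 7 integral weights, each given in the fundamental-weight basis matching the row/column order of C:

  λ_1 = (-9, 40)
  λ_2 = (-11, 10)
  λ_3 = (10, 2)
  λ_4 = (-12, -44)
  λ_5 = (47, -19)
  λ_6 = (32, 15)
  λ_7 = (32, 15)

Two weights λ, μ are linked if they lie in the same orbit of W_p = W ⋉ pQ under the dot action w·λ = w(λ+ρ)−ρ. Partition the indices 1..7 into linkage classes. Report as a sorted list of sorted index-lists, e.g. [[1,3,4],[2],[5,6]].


Type A_2, rank 2, |W|=6; reorder rows/cols to standard.

W_19-reps of the 7 weights in Ā_19 (same 2-coord order as C):

    1: (11, 3)
    2: (10, 1)
    3: (11, 3)
    4: (11, 3)
    5: (10, 1)
    6: (11, 3)
    7: (11, 3)

Linkage partition of the 7 weights (2 classes, p=19):

[[1, 3, 4, 6, 7], [2, 5]]


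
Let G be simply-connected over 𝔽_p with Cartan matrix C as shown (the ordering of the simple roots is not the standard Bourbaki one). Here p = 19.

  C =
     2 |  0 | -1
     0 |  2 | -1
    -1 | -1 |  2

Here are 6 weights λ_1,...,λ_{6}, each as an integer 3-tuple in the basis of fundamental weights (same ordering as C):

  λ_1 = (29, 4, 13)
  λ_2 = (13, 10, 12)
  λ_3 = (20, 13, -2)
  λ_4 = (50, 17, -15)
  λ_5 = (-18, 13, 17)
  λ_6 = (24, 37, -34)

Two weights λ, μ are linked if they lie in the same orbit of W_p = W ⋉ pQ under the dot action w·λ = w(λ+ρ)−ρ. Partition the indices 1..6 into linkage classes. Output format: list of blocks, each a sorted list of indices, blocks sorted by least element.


Type A_3, rank 3, |W|=24; reorder rows/cols to standard.

W_19-reps of the 6 weights in Ā_19 (same 3-coord order as C):

    1: (5, 8, 0)
    2: (5, 8, 0)
    3: (4, 1, 1)
    4: (4, 1, 1)
    5: (4, 1, 1)
    6: (5, 8, 0)

Partition of {1..6} into 2 W_19-dot-orbits:

[[1, 2, 6], [3, 4, 5]]


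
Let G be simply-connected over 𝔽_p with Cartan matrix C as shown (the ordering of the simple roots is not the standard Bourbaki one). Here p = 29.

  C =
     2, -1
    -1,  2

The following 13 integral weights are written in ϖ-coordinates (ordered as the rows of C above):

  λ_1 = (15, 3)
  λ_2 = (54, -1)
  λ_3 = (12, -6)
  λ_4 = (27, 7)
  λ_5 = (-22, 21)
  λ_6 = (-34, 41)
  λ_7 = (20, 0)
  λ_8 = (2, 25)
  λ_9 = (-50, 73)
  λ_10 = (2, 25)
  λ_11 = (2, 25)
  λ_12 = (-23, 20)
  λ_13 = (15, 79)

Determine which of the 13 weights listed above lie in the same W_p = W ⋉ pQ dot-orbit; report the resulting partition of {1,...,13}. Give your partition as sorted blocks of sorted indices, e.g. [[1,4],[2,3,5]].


C ↔ A_2 under row/col permutation; |W(A_2)| = 6.

λ_j+ρ reflected into Ā_29 (⟨·,θ^∨⟩≤29); 2-tuples as given:

  1: (16, 4) · 2: (3, 26) · 3: (8, 5) · 4: (21, 1) · 5: (21, 1) · 6: (16, 4) · 7: (21, 1) · 8: (3, 26) · 9: (16, 4) · 10: (3, 26) · 11: (3, 26) · 12: (21, 1) · 13: (9, 7)

The 13 indices split into 5 linkage classes (same alcove rep ⇔ same W_29-dot-orbit):

[[1, 6, 9], [2, 8, 10, 11], [3], [4, 5, 7, 12], [13]]


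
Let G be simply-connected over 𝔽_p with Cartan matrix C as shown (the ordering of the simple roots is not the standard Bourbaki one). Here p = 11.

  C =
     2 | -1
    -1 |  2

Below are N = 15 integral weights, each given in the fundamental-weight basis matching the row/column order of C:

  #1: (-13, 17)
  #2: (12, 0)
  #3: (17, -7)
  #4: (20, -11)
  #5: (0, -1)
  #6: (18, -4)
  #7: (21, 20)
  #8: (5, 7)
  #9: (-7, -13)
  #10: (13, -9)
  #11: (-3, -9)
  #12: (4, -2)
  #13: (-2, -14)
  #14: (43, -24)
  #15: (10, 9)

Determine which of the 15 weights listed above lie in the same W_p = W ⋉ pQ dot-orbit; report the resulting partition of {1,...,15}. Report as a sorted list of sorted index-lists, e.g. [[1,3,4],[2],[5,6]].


C ↔ A_2 under row/col permutation; |W(A_2)| = 6.

W_11-reps of the 15 weights in Ā_11 (same 2-coord order as C):

  λ_1 → (4, 1)
  λ_2 → (8, 2)
  λ_3 → (4, 1)
  λ_4 → (1, 0)
  λ_5 → (1, 0)
  λ_6 → (3, 5)
  λ_7 → (1, 0)
  λ_8 → (3, 5)
  λ_9 → (4, 1)
  λ_10 → (3, 5)
  λ_11 → (8, 2)
  λ_12 → (4, 1)
  λ_13 → (8, 2)
  λ_14 → (1, 0)
  λ_15 → (1, 0)

The 15 indices split into 4 linkage classes (same alcove rep ⇔ same W_11-dot-orbit):

[[1, 3, 9, 12], [2, 11, 13], [4, 5, 7, 14, 15], [6, 8, 10]]


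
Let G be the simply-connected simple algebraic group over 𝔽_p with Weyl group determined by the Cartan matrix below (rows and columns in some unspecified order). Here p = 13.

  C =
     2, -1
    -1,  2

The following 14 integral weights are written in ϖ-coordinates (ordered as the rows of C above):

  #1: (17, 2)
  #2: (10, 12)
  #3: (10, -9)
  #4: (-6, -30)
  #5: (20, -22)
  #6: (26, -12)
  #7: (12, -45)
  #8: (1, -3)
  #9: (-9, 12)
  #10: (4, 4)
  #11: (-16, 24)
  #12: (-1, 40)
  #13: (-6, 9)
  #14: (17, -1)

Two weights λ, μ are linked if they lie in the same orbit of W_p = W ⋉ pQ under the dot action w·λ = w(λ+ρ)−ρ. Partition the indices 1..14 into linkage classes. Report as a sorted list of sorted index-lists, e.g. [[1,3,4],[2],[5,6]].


Type A_2, rank 2, |W|=6; reorder rows/cols to standard.

Ā_13 reps of the 14 weights (A_2, coords as presented):

  λ_1+ρ ↦ (5, 5) · λ_2+ρ ↦ (0, 2) · λ_3+ρ ↦ (3, 8) · λ_4+ρ ↦ (5, 5) · λ_5+ρ ↦ (8, 5) · λ_6+ρ ↦ (1, 2) · λ_7+ρ ↦ (8, 5) · λ_8+ρ ↦ (0, 2) · λ_9+ρ ↦ (8, 5) · λ_10+ρ ↦ (5, 5) · λ_11+ρ ↦ (1, 2) · λ_12+ρ ↦ (0, 2) · λ_13+ρ ↦ (5, 5) · λ_14+ρ ↦ (8, 5)

Linkage partition of the 14 weights (5 classes, p=13):

[[1, 4, 10, 13], [2, 8, 12], [3], [5, 7, 9, 14], [6, 11]]


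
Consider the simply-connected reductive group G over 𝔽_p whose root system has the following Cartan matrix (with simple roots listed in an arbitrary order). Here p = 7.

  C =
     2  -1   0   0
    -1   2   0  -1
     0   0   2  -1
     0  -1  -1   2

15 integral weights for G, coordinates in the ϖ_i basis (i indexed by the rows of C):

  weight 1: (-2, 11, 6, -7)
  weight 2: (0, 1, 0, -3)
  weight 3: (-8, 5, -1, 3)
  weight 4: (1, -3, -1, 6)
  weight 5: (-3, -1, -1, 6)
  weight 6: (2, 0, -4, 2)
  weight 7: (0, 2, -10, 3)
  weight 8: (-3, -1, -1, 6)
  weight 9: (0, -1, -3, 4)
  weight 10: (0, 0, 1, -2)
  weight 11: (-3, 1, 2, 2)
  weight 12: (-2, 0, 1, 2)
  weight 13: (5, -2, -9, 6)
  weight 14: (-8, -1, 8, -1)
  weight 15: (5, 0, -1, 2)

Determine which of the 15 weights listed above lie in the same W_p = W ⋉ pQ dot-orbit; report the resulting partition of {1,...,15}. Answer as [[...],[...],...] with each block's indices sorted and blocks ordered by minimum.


Cartan matrix: type A_4 (|W|=120); un-permuting the 4 rows.

λ_j+ρ reflected into Ā_7 (⟨·,θ^∨⟩≤7); 4-tuples as given:

  λ_1+ρ ↦ (1, 0, 1, 1);  λ_2+ρ ↦ (1, 0, 1, 1);  λ_3+ρ ↦ (3, 1, 3, 0);  λ_4+ρ ↦ (0, 2, 0, 5);  λ_5+ρ ↦ (0, 2, 0, 5);  λ_6+ρ ↦ (3, 1, 3, 0);  λ_7+ρ ↦ (1, 0, 2, 3);  λ_8+ρ ↦ (0, 2, 0, 5);  λ_9+ρ ↦ (1, 0, 2, 3);  λ_10+ρ ↦ (1, 0, 1, 1);  λ_11+ρ ↦ (1, 0, 2, 3);  λ_12+ρ ↦ (1, 0, 2, 3);  λ_13+ρ ↦ (1, 0, 1, 1);  λ_14+ρ ↦ (0, 2, 0, 5);  λ_15+ρ ↦ (3, 1, 3, 0)

Partition of {1..15} into 4 W_7-dot-orbits:

[[1, 2, 10, 13], [3, 6, 15], [4, 5, 8, 14], [7, 9, 11, 12]]


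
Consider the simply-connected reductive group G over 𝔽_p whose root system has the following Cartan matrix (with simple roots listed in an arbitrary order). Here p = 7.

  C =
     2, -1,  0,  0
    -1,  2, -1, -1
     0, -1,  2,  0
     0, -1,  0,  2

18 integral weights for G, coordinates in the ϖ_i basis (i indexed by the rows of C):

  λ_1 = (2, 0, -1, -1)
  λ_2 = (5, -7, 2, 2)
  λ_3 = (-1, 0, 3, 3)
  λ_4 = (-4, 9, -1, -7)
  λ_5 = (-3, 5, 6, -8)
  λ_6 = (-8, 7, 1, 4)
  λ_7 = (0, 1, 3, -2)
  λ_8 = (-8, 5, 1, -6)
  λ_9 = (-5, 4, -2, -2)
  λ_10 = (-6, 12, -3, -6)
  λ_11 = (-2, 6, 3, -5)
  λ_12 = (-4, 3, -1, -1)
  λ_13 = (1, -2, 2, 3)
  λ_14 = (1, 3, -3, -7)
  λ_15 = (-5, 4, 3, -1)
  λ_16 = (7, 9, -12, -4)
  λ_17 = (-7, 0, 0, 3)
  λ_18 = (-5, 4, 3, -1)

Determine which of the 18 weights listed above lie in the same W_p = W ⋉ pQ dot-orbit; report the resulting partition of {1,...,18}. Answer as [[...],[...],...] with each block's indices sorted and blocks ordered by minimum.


Dynkin diagram of C (from the 6 off-diagonal −1 entries): D_4.

Alcove-folded reps (p=7, 18 weights, presented ϖ-order):

  λ_1+ρ ↦ (3, 1, 0, 0);  λ_2+ρ ↦ (0, 0, 3, 3);  λ_3+ρ ↦ (2, 0, 2, 2);  λ_4+ρ ↦ (0, 0, 3, 3);  λ_5+ρ ↦ (3, 1, 0, 0);  λ_6+ρ ↦ (1, 0, 4, 1);  λ_7+ρ ↦ (1, 0, 4, 1);  λ_8+ρ ↦ (1, 0, 4, 1);  λ_9+ρ ↦ (3, 1, 0, 0);  λ_10+ρ ↦ (1, 0, 4, 1);  λ_11+ρ ↦ (3, 1, 0, 0);  λ_12+ρ ↦ (3, 1, 0, 0);  λ_13+ρ ↦ (1, 0, 2, 3);  λ_14+ρ ↦ (2, 0, 2, 2);  λ_15+ρ ↦ (2, 0, 2, 2);  λ_16+ρ ↦ (0, 0, 3, 3);  λ_17+ρ ↦ (1, 0, 4, 1);  λ_18+ρ ↦ (2, 0, 2, 2)

Grouping the 18 weights by Ā_7-representative: 5 linkage classes.

[[1, 5, 9, 11, 12], [2, 4, 16], [3, 14, 15, 18], [6, 7, 8, 10, 17], [13]]


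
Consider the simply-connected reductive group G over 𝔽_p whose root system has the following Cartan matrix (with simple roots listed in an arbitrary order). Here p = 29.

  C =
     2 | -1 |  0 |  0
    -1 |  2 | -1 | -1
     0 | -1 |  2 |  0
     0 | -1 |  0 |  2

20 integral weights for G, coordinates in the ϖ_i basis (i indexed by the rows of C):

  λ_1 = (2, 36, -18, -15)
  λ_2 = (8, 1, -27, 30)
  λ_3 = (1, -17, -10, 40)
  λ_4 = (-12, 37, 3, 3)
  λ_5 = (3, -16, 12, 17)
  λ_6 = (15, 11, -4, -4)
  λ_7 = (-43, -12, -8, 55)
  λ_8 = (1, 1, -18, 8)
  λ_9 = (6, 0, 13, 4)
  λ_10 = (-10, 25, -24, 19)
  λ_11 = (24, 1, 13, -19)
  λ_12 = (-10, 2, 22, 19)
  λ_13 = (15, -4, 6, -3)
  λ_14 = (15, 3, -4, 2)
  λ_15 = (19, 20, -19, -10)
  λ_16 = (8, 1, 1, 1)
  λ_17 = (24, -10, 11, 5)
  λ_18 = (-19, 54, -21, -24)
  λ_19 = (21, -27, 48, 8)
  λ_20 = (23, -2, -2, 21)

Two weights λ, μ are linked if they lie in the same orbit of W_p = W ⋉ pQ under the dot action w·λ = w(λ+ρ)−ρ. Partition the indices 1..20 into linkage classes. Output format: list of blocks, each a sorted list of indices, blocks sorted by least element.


Type D_4, rank 4, |W|=192; reorder rows/cols to standard.

Alcove-folded reps (p=29, 20 weights, presented ϖ-order):

    λ_1 → (8, 3, 6, 3)
    λ_2 → (11, 2, 2, 3)
    λ_3 → (9, 2, 2, 2)
    λ_4 → (9, 2, 2, 2)
    λ_5 → (11, 2, 2, 3)
    λ_6 → (16, 1, 3, 3)
    λ_7 → (11, 2, 2, 3)
    λ_8 → (9, 2, 2, 2)
    λ_9 → (7, 1, 14, 5)
    λ_10 → (8, 3, 6, 3)
    λ_11 → (9, 2, 2, 2)
    λ_12 → (8, 3, 6, 3)
    λ_13 → (11, 2, 2, 3)
    λ_14 → (16, 1, 3, 3)
    λ_15 → (8, 3, 6, 3)
    λ_16 → (9, 2, 2, 2)
    λ_17 → (16, 1, 3, 3)
    λ_18 → (8, 3, 6, 3)
    λ_19 → (16, 1, 3, 3)
    λ_20 → (7, 1, 14, 5)

5 distinct reps among the 20 weights ⇒ 5 W_29-linkage classes:

[[1, 10, 12, 15, 18], [2, 5, 7, 13], [3, 4, 8, 11, 16], [6, 14, 17, 19], [9, 20]]


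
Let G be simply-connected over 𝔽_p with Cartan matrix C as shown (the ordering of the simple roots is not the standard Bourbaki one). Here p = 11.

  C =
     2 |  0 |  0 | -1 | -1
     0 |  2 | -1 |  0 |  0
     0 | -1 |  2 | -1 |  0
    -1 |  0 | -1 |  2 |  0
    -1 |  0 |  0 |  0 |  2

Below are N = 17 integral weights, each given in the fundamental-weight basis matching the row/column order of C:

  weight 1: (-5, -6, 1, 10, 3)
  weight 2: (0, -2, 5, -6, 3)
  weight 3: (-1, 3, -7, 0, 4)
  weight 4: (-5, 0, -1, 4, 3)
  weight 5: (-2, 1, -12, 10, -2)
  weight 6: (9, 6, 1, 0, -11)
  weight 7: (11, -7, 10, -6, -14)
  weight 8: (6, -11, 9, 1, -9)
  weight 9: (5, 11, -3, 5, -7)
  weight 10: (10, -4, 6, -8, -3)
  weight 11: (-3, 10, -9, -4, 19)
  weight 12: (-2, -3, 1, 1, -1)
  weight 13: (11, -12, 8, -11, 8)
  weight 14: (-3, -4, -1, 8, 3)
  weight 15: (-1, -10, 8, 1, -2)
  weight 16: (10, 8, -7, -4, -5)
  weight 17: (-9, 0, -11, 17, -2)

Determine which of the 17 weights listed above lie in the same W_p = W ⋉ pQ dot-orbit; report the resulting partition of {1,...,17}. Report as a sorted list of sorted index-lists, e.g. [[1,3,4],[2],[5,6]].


Type A_5, rank 5, |W|=720; reorder rows/cols to standard.

W_11-reps of the 17 weights in Ā_11 (same 5-coord order as C):

  λ_1+ρ ↦ (2, 0, 3, 4, 2);  λ_2+ρ ↦ (4, 1, 0, 1, 0);  λ_3+ρ ↦ (4, 1, 0, 1, 0);  λ_4+ρ ↦ (4, 1, 0, 1, 0);  λ_5+ρ ↦ (1, 9, 0, 1, 0);  λ_6+ρ ↦ (0, 2, 0, 1, 1);  λ_7+ρ ↦ (4, 1, 0, 1, 0);  λ_8+ρ ↦ (0, 2, 0, 1, 1);  λ_9+ρ ↦ (4, 1, 0, 1, 0);  λ_10+ρ ↦ (2, 0, 3, 4, 2);  λ_11+ρ ↦ (2, 0, 3, 4, 2);  λ_12+ρ ↦ (0, 2, 0, 1, 1);  λ_13+ρ ↦ (1, 9, 0, 1, 0);  λ_14+ρ ↦ (2, 0, 3, 4, 2);  λ_15+ρ ↦ (1, 9, 0, 1, 0);  λ_16+ρ ↦ (2, 0, 3, 4, 2);  λ_17+ρ ↦ (0, 2, 0, 1, 1)

The 17 indices split into 4 linkage classes (same alcove rep ⇔ same W_11-dot-orbit):

[[1, 10, 11, 14, 16], [2, 3, 4, 7, 9], [5, 13, 15], [6, 8, 12, 17]]


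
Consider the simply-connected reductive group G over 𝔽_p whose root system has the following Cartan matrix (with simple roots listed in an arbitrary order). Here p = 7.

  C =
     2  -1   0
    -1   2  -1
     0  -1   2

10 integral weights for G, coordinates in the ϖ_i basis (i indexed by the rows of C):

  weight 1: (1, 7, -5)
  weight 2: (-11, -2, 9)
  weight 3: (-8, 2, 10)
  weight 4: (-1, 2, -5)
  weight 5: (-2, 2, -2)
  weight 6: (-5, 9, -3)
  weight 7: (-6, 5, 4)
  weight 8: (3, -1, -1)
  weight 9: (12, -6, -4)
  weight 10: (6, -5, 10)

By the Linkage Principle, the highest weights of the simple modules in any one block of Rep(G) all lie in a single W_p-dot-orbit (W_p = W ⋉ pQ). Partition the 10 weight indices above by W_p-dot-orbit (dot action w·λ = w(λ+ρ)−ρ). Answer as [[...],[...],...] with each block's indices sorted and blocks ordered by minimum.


A_3 Cartan matrix, 3 simple roots permuted; ρ=(1,1,1).

Each λ_j+ρ reduced to Ā_7; 3-tuples below use C's row order:

  1: (1, 3, 1);  2: (1, 3, 1);  3: (4, 0, 0);  4: (1, 0, 3);  5: (1, 1, 1);  6: (1, 3, 1);  7: (1, 1, 1);  8: (4, 0, 0);  9: (1, 1, 1);  10: (4, 0, 0)

Grouping the 10 weights by Ā_7-representative: 4 linkage classes.

[[1, 2, 6], [3, 8, 10], [4], [5, 7, 9]]


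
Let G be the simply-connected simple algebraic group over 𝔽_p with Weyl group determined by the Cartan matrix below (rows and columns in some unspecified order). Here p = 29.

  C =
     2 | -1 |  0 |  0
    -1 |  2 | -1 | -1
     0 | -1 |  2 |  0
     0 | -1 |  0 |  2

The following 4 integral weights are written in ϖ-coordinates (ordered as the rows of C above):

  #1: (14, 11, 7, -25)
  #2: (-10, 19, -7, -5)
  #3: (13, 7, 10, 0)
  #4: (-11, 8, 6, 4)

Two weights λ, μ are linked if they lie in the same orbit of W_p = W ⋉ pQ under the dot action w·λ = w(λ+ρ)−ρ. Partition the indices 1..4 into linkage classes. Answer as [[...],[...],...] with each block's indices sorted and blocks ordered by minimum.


Dynkin diagram of C (from the 6 off-diagonal −1 entries): D_4.

W_29-reps of the 4 weights in Ā_29 (same 4-coord order as C):

  1: (3, 2, 4, 12)
  2: (9, 1, 6, 4)
  3: (9, 1, 6, 4)
  4: (9, 1, 6, 4)

Partition of {1..4} into 2 W_29-dot-orbits:

[[1], [2, 3, 4]]


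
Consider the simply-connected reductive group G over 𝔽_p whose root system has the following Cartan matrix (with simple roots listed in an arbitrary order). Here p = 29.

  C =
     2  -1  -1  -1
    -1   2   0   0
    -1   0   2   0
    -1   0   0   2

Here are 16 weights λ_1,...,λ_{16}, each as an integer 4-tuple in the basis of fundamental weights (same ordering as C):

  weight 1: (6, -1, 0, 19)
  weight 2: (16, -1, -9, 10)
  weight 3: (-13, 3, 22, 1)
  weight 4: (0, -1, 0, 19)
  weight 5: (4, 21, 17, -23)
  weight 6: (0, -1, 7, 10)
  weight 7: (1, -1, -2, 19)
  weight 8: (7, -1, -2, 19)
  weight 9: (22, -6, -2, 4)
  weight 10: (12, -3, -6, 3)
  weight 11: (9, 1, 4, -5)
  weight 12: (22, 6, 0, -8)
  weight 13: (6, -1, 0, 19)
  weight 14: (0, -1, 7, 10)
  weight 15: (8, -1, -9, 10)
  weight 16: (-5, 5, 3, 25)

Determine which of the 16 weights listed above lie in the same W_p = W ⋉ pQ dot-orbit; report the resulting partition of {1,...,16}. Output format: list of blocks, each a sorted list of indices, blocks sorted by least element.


C ↔ D_4 under row/col permutation; |W(D_4)| = 192.

Ā_29 reps of the 16 weights (D_4, coords as presented):

  λ_1 → (1, 0, 1, 20);  λ_2 → (1, 0, 8, 11);  λ_3 → (6, 2, 5, 4);  λ_4 → (1, 0, 1, 20);  λ_5 → (1, 5, 1, 5);  λ_6 → (1, 0, 8, 11);  λ_7 → (1, 0, 1, 20);  λ_8 → (1, 0, 1, 20);  λ_9 → (1, 5, 1, 5);  λ_10 → (6, 2, 5, 4);  λ_11 → (6, 2, 5, 4);  λ_12 → (1, 5, 1, 5);  λ_13 → (1, 0, 1, 20);  λ_14 → (1, 0, 8, 11);  λ_15 → (1, 0, 8, 11);  λ_16 → (1, 2, 0, 22)

Partition of {1..16} into 5 W_29-dot-orbits:

[[1, 4, 7, 8, 13], [2, 6, 14, 15], [3, 10, 11], [5, 9, 12], [16]]


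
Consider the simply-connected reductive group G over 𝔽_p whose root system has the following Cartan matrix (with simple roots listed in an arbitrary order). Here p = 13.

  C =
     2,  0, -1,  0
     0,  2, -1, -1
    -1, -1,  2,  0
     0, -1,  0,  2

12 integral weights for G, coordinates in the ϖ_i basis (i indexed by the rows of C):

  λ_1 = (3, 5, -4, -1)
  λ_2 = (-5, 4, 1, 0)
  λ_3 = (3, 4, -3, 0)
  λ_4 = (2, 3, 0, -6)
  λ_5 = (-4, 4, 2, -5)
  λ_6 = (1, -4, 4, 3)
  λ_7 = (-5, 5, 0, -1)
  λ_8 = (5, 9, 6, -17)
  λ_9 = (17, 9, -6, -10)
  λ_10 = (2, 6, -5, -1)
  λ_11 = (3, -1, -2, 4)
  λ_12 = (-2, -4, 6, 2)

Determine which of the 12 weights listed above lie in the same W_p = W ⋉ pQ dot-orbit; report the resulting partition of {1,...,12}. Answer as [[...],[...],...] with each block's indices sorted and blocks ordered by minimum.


Type A_4, rank 4, |W|=120; reorder rows/cols to standard.

Each λ_j+ρ reduced to Ā_13; 4-tuples below use C's row order:

  1: (1, 3, 3, 0) · 2: (2, 3, 2, 1) · 3: (2, 3, 2, 1) · 4: (3, 1, 0, 4) · 5: (3, 1, 0, 4) · 6: (2, 3, 2, 1) · 7: (1, 3, 3, 0) · 8: (1, 3, 3, 0) · 9: (3, 1, 0, 4) · 10: (1, 3, 3, 0) · 11: (3, 1, 0, 4) · 12: (1, 3, 3, 0)

The 12 indices split into 3 linkage classes (same alcove rep ⇔ same W_13-dot-orbit):

[[1, 7, 8, 10, 12], [2, 3, 6], [4, 5, 9, 11]]


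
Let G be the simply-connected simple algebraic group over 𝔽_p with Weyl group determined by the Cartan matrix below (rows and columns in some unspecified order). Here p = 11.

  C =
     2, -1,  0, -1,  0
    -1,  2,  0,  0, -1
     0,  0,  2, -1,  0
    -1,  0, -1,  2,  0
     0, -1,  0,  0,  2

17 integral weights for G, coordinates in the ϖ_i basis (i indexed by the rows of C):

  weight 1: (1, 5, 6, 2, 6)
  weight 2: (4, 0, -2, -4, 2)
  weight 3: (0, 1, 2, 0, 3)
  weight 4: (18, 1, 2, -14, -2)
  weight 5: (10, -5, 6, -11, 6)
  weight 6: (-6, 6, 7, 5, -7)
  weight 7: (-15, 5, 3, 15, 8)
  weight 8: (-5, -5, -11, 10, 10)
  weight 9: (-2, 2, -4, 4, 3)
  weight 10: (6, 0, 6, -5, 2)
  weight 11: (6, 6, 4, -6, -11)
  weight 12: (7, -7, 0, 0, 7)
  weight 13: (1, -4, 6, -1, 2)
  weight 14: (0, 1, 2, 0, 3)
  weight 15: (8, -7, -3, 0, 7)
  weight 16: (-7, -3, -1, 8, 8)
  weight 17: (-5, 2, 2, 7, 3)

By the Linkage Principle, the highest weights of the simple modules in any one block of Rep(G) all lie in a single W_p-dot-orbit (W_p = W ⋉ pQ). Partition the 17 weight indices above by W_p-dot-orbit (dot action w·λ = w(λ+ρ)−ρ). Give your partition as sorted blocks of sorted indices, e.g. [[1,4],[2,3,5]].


Type A_5, rank 5, |W|=720; reorder rows/cols to standard.

Folding the 17 weights λ_j+ρ into Ā_11 (reps in the given 5-coord order):

    λ_1+ρ ↦ (1, 2, 3, 1, 4)
    λ_2+ρ ↦ (1, 1, 3, 1, 3)
    λ_3+ρ ↦ (1, 2, 3, 1, 4)
    λ_4+ρ ↦ (2, 6, 0, 1, 1)
    λ_5+ρ ↦ (3, 1, 0, 4, 0)
    λ_6+ρ ↦ (1, 1, 3, 1, 3)
    λ_7+ρ ↦ (1, 1, 3, 1, 3)
    λ_8+ρ ↦ (3, 1, 0, 4, 0)
    λ_9+ρ ↦ (1, 2, 3, 1, 4)
    λ_10+ρ ↦ (3, 1, 0, 4, 0)
    λ_11+ρ ↦ (1, 2, 3, 1, 4)
    λ_12+ρ ↦ (2, 6, 0, 1, 1)
    λ_13+ρ ↦ (0, 2, 6, 1, 0)
    λ_14+ρ ↦ (1, 2, 3, 1, 4)
    λ_15+ρ ↦ (2, 6, 0, 1, 1)
    λ_16+ρ ↦ (2, 6, 0, 1, 1)
    λ_17+ρ ↦ (3, 1, 0, 4, 0)

5 distinct reps among the 17 weights ⇒ 5 W_11-linkage classes:

[[1, 3, 9, 11, 14], [2, 6, 7], [4, 12, 15, 16], [5, 8, 10, 17], [13]]


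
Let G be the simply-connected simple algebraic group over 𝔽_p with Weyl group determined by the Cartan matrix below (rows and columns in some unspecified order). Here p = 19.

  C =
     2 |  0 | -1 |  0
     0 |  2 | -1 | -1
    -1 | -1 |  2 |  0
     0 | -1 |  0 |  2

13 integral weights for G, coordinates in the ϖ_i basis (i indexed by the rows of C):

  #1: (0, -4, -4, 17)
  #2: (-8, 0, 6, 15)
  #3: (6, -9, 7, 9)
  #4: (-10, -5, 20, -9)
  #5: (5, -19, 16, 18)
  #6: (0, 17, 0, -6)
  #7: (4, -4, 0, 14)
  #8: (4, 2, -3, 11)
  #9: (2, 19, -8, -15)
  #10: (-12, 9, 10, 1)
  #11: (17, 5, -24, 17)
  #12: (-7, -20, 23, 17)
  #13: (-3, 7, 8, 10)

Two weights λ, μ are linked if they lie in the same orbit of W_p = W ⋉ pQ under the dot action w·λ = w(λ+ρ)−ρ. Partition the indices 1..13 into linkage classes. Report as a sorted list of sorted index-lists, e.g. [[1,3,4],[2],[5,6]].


Type A_4, rank 4, |W|=120; reorder rows/cols to standard.

Folding the 13 weights λ_j+ρ into Ā_19 (reps in the given 4-coord order):

  [1] (3, 1, 2, 12) · [2] (2, 1, 0, 11) · [3] (7, 8, 0, 2) · [4] (7, 8, 0, 2) · [5] (0, 13, 1, 4) · [6] (0, 13, 1, 4) · [7] (3, 1, 2, 12) · [8] (3, 1, 2, 12) · [9] (3, 1, 2, 12) · [10] (7, 8, 0, 2) · [11] (0, 13, 1, 4) · [12] (0, 13, 1, 4) · [13] (7, 8, 0, 2)

Grouping the 13 weights by Ā_19-representative: 4 linkage classes.

[[1, 7, 8, 9], [2], [3, 4, 10, 13], [5, 6, 11, 12]]


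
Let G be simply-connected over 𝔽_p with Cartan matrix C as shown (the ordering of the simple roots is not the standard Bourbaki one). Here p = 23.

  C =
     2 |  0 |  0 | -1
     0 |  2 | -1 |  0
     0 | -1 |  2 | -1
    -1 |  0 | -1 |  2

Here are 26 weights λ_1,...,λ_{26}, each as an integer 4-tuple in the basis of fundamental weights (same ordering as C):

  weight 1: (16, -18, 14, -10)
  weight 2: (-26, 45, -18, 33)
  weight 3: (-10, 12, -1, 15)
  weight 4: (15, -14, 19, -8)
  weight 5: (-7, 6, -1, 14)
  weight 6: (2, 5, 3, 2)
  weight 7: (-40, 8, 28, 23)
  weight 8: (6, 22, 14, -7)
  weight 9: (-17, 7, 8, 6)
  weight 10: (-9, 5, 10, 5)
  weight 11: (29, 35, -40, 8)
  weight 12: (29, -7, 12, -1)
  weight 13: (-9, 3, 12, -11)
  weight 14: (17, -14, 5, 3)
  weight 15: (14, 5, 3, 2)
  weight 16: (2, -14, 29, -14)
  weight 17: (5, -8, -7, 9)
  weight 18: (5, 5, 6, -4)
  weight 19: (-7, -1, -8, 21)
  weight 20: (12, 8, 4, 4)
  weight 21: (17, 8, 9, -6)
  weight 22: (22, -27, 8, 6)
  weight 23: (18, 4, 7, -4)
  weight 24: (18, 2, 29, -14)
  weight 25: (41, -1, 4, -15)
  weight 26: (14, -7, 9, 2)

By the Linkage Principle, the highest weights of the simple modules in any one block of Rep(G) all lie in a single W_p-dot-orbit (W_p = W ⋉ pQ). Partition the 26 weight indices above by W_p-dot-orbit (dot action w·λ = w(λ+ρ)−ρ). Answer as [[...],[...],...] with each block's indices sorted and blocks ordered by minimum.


Cartan matrix: type A_4 (|W|=120); un-permuting the 4 rows.

Folding the 26 weights λ_j+ρ into Ā_23 (reps in the given 4-coord order):

  λ_1+ρ ↦ (6, 6, 9, 2)
  λ_2+ρ ↦ (6, 6, 9, 2)
  λ_3+ρ ↦ (3, 7, 0, 7)
  λ_4+ρ ↦ (3, 7, 0, 7)
  λ_5+ρ ↦ (6, 7, 0, 9)
  λ_6+ρ ↦ (3, 6, 4, 3)
  λ_7+ρ ↦ (6, 7, 0, 9)
  λ_8+ρ ↦ (6, 7, 0, 9)
  λ_9+ρ ↦ (6, 7, 0, 9)
  λ_10+ρ ↦ (6, 6, 9, 2)
  λ_11+ρ ↦ (3, 7, 0, 7)
  λ_12+ρ ↦ (3, 7, 0, 7)
  λ_13+ρ ↦ (10, 1, 4, 3)
  λ_14+ρ ↦ (10, 1, 4, 3)
  λ_15+ρ ↦ (10, 1, 4, 3)
  λ_16+ρ ↦ (3, 6, 4, 3)
  λ_17+ρ ↦ (3, 6, 4, 3)
  λ_18+ρ ↦ (3, 6, 4, 3)
  λ_19+ρ ↦ (6, 7, 0, 9)
  λ_20+ρ ↦ (4, 0, 5, 5)
  λ_21+ρ ↦ (4, 0, 5, 5)
  λ_22+ρ ↦ (3, 7, 0, 7)
  λ_23+ρ ↦ (10, 1, 4, 3)
  λ_24+ρ ↦ (3, 6, 4, 3)
  λ_25+ρ ↦ (4, 0, 5, 5)
  λ_26+ρ ↦ (10, 1, 4, 3)

Linkage partition of the 26 weights (6 classes, p=23):

[[1, 2, 10], [3, 4, 11, 12, 22], [5, 7, 8, 9, 19], [6, 16, 17, 18, 24], [13, 14, 15, 23, 26], [20, 21, 25]]


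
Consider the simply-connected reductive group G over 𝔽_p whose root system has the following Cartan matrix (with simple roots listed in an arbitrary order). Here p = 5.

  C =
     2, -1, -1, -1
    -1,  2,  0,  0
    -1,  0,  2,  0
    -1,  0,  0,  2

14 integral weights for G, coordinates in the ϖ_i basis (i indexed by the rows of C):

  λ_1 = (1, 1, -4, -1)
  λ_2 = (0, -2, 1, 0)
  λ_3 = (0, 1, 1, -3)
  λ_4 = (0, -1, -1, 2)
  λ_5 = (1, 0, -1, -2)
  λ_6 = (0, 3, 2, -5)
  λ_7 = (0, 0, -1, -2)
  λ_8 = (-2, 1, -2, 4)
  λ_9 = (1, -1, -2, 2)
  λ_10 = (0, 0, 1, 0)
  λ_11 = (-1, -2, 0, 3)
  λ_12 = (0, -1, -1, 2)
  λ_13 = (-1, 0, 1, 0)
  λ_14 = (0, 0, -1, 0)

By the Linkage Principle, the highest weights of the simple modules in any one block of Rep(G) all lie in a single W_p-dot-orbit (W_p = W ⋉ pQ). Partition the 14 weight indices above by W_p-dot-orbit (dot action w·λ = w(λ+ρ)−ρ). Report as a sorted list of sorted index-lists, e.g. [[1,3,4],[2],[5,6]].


Type D_4, rank 4, |W|=192; reorder rows/cols to standard.

Alcove-folded reps (p=5, 14 weights, presented ϖ-order):

  1: (0, 1, 2, 1);  2: (0, 1, 2, 1);  3: (1, 1, 1, 1);  4: (1, 0, 0, 3);  5: (1, 1, 0, 1);  6: (0, 1, 0, 1);  7: (0, 1, 0, 1);  8: (0, 0, 1, 3);  9: (0, 0, 1, 3);  10: (0, 1, 2, 1);  11: (1, 0, 0, 3);  12: (1, 0, 0, 3);  13: (0, 1, 2, 1);  14: (1, 1, 0, 1)

Grouping the 14 weights by Ā_5-representative: 6 linkage classes.

[[1, 2, 10, 13], [3], [4, 11, 12], [5, 14], [6, 7], [8, 9]]


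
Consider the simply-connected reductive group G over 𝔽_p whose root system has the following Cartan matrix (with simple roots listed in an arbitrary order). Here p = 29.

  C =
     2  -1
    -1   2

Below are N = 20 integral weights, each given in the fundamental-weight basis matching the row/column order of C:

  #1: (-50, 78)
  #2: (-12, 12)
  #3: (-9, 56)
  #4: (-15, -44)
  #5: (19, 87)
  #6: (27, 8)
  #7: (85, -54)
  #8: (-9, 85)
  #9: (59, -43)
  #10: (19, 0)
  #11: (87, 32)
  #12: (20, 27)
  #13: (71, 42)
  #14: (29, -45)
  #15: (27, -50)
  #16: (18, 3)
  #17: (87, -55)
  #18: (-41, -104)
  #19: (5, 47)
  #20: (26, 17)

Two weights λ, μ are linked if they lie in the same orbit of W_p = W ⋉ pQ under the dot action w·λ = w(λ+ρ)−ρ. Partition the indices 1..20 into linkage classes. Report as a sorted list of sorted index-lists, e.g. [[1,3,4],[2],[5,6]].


Type A_2, rank 2, |W|=6; reorder rows/cols to standard.

λ_j+ρ reflected into Ā_29 (⟨·,θ^∨⟩≤29); 2-tuples as given:

  λ_1 → (20, 1);  λ_2 → (11, 2);  λ_3 → (20, 1);  λ_4 → (1, 14);  λ_5 → (20, 1);  λ_6 → (20, 1);  λ_7 → (4, 24);  λ_8 → (1, 8);  λ_9 → (11, 2);  λ_10 → (20, 1);  λ_11 → (4, 24);  λ_12 → (1, 8);  λ_13 → (1, 14);  λ_14 → (1, 14);  λ_15 → (1, 8);  λ_16 → (19, 4);  λ_17 → (4, 24);  λ_18 → (11, 2);  λ_19 → (19, 4);  λ_20 → (11, 2)

6 distinct reps among the 20 weights ⇒ 6 W_29-linkage classes:

[[1, 3, 5, 6, 10], [2, 9, 18, 20], [4, 13, 14], [7, 11, 17], [8, 12, 15], [16, 19]]


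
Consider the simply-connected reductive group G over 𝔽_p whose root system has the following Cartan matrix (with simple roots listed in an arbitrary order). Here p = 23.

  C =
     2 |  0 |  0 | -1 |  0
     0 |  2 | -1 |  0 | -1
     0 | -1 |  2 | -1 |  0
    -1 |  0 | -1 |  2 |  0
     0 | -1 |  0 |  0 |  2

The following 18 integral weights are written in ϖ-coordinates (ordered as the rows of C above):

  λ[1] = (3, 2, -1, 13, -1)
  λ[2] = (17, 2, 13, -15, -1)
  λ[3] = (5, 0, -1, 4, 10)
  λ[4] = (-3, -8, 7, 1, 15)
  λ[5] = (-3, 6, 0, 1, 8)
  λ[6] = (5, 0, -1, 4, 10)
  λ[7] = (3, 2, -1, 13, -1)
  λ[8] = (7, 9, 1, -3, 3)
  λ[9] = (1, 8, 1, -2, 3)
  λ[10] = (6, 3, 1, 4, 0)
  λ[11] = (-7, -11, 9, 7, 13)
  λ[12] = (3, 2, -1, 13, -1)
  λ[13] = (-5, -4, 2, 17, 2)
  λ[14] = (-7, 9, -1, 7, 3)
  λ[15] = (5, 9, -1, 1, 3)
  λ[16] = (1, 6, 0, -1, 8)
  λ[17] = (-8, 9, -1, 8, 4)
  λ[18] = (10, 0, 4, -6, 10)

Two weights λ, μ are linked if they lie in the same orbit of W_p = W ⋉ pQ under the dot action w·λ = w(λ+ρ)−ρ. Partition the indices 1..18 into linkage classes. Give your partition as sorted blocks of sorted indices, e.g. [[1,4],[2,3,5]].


Cartan matrix: type A_5 (|W|=720); un-permuting the 5 rows.

Alcove-folded reps (p=23, 18 weights, presented ϖ-order):

    λ_1 → (4, 3, 0, 14, 0)
    λ_2 → (4, 3, 0, 14, 0)
    λ_3 → (6, 1, 0, 5, 11)
    λ_4 → (2, 7, 1, 0, 9)
    λ_5 → (2, 7, 1, 0, 9)
    λ_6 → (6, 1, 0, 5, 11)
    λ_7 → (4, 3, 0, 14, 0)
    λ_8 → (6, 10, 0, 2, 4)
    λ_9 → (1, 9, 1, 1, 4)
    λ_10 → (7, 4, 2, 5, 1)
    λ_11 → (6, 10, 0, 2, 4)
    λ_12 → (4, 3, 0, 14, 0)
    λ_13 → (4, 3, 0, 14, 0)
    λ_14 → (6, 10, 0, 2, 4)
    λ_15 → (6, 10, 0, 2, 4)
    λ_16 → (2, 7, 1, 0, 9)
    λ_17 → (6, 10, 0, 2, 4)
    λ_18 → (6, 1, 0, 5, 11)

The 18 indices split into 6 linkage classes (same alcove rep ⇔ same W_23-dot-orbit):

[[1, 2, 7, 12, 13], [3, 6, 18], [4, 5, 16], [8, 11, 14, 15, 17], [9], [10]]
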